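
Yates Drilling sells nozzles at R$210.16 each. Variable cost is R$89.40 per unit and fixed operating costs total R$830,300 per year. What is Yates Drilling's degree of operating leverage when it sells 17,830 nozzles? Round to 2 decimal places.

Total contribution margin = 17,830 × R$120.76 = R$2,153,150.80.
Operating income = contribution − fixed costs = R$2,153,150.80 − R$830,300 = R$1,322,850.80.
DOL = contribution ÷ EBIT = R$2,153,150.80 ÷ R$1,322,850.80 = 1.6277.

1.63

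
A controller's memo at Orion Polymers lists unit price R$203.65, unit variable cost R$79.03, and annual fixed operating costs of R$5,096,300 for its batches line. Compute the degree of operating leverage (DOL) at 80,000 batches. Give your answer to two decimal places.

2.05

Contribution at this volume is 80,000 × R$124.62 = R$9,969,600.00.
Operating income = contribution − fixed costs = R$9,969,600.00 − R$5,096,300 = R$4,873,300.00.
DOL = contribution ÷ EBIT = R$9,969,600.00 ÷ R$4,873,300.00 = 2.0458.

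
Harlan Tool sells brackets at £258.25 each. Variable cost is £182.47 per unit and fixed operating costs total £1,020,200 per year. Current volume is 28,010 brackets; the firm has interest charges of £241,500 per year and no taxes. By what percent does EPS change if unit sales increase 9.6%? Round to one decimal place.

+23.7%

At 28,010 units, contribution = 28,010 × £75.78 = £2,122,597.80.
EBIT = £2,122,597.80 − £1,020,200 = £1,102,397.80.
Interest = £241,500.00, so EBIT − I = £860,897.80.
Degree of combined leverage = contribution ÷ (EBIT − I) = £2,122,597.80 ÷ £860,897.80 = 2.4656.
%ΔEPS = DCL × %ΔSales = 2.4656 × +9.6% = +23.7%.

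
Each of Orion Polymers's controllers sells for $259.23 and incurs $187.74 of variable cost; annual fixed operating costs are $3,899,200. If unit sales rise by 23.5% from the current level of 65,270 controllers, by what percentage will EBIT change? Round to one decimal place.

Total contribution margin = 65,270 × $71.49 = $4,666,152.30.
Subtracting fixed costs: EBIT = $4,666,152.30 − $3,899,200 = $766,952.30.
Degree of operating leverage = $4,666,152.30 / $766,952.30 = 6.0840.
%ΔEBIT = DOL × %ΔSales = 6.0840 × +23.5% = +143.0%.

+143.0%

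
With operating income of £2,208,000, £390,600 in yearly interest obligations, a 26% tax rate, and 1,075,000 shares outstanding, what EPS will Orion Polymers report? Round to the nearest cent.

Pre-tax income = £2,208,000 − £390,600.00 = £1,817,400.00.
Net income = £1,817,400.00 × (1 − 0.26) = £1,344,876.00.
Per share: £1,344,876.00 / 1,075,000 shares = £1.25.

£1.25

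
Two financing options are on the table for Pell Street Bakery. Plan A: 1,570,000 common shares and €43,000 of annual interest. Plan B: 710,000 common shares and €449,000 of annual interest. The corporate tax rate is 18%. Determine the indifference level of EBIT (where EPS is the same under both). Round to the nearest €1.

€784,186

Set EPS_A = EPS_B: (EBIT − €43,000)(1 − 0.18) ÷ 1,570,000 = (EBIT − €449,000)(1 − 0.18) ÷ 710,000.
The (1 − t) factor cancels: (EBIT − 43,000) × 710,000 = (EBIT − 449,000) × 1,570,000.
EBIT × (1,570,000 − 710,000) = 449,000 × 1,570,000 − 43,000 × 710,000 = 674,400,000,000, so EBIT = 674,400,000,000 ÷ 860,000 = 784,186.05.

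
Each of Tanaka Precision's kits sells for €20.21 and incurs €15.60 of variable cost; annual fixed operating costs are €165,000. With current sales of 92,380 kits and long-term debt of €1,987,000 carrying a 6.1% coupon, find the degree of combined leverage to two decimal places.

Contribution at this volume is 92,380 × €4.61 = €425,871.80.
Subtracting fixed costs: EBIT = €425,871.80 − €165,000 = €260,871.80. Interest = €121,207.00, so EBIT − I = €139,664.80.
Degree of total leverage = total CM / (EBIT − interest) = €425,871.80 / €139,664.80 = 3.0492.

3.05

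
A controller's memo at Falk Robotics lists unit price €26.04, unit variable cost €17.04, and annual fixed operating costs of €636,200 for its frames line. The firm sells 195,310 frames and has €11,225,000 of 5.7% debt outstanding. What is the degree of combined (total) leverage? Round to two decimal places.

Total contribution margin = 195,310 × €9.00 = €1,757,790.00.
Subtracting fixed costs: EBIT = €1,757,790.00 − €636,200 = €1,121,590.00. Interest = €639,825.00, so EBIT − I = €481,765.00.
Degree of total leverage = total CM / (EBIT − interest) = €1,757,790.00 / €481,765.00 = 3.6486.

3.65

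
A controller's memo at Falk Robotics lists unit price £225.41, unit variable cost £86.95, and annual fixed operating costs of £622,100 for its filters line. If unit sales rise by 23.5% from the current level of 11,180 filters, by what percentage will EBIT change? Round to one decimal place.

Contribution at this volume is 11,180 × £138.46 = £1,547,982.80.
Operating income = contribution − fixed costs = £1,547,982.80 − £622,100 = £925,882.80.
So DOL = total CM / EBIT = £1,547,982.80 / £925,882.80 = 1.6719.
Operating income changes by 1.6719 × +23.5% = +39.3%.

+39.3%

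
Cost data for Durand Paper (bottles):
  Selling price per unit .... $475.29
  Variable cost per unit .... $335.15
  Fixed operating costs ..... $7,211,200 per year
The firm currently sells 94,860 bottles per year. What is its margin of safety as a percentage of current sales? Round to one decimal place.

45.8%

Contribution margin per unit = $475.29 − $335.15 = $140.14. Break-even units = $7,211,200 ÷ $140.14 = 51,457.11; break-even revenue = 51,457.11 × $475.29 = $24,457,051.86.
Actual sales revenue = 94,860 × $475.29 = $45,086,009.40.
Margin of safety = ($45,086,009.40 − $24,457,051.86) ÷ $45,086,009.40 = 45.8%.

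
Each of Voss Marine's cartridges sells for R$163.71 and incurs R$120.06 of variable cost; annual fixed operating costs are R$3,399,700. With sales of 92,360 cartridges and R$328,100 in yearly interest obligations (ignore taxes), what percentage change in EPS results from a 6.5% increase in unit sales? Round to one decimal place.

+86.3%

Contribution at this volume is 92,360 × R$43.65 = R$4,031,514.00.
EBIT = R$4,031,514.00 − R$3,399,700 = R$631,814.00.
Interest = R$328,100.00, so EBIT − I = R$303,714.00.
DCL = total CM / (EBIT − I) = R$4,031,514.00 / R$303,714.00 = 13.2740.
EPS therefore changes by 13.2740 × (+6.5%) = +86.3%.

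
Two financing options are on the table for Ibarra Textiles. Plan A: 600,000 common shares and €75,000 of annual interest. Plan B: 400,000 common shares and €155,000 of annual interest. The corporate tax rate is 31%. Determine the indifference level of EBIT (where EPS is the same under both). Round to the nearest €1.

Set EPS_A = EPS_B: (EBIT − €75,000)(1 − 0.31) ÷ 600,000 = (EBIT − €155,000)(1 − 0.31) ÷ 400,000.
The (1 − t) factor cancels: (EBIT − 75,000) × 400,000 = (EBIT − 155,000) × 600,000.
EBIT × (600,000 − 400,000) = 155,000 × 600,000 − 75,000 × 400,000 = 63,000,000,000, so EBIT = 63,000,000,000 ÷ 200,000 = 315,000.00.

€315,000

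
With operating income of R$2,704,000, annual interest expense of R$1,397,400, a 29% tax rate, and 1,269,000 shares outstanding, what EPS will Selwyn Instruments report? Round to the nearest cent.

R$0.73

Interest = R$1,397,400.00, so EBT = R$2,704,000 − R$1,397,400.00 = R$1,306,600.00.
After tax at 29%: net income = R$1,306,600.00 × 0.71 = R$927,686.00.
Per share: R$927,686.00 / 1,269,000 shares = R$0.73.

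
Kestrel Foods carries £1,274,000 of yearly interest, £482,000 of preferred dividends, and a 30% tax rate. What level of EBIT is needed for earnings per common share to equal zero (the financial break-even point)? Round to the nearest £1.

£1,962,571

Preferred dividends are paid after tax, so their pre-tax equivalent is £482,000 ÷ (1 − 0.30) = £688,571.43.
Financial break-even EBIT = interest + D_p ÷ (1 − t) = £1,274,000 + £688,571.43 = £1,962,571.43.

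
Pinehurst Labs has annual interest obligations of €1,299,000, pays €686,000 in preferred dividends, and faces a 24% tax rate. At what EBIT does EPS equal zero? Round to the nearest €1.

€2,201,632

Preferred dividends are paid after tax, so their pre-tax equivalent is €686,000 ÷ (1 − 0.24) = €902,631.58.
Financial break-even EBIT = interest + D_p ÷ (1 − t) = €1,299,000 + €902,631.58 = €2,201,631.58.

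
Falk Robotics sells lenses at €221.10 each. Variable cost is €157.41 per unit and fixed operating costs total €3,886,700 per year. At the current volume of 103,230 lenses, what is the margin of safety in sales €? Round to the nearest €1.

€9,331,464

Each unit contributes €221.10 − €157.41 = €63.69. Break-even units = €3,886,700 ÷ €63.69 = 61,025.28; break-even revenue = 61,025.28 × €221.10 = €13,492,689.12.
Actual sales revenue = 103,230 × €221.10 = €22,824,153.00.
Margin of safety = €22,824,153.00 − €13,492,689.12 = €9,331,464.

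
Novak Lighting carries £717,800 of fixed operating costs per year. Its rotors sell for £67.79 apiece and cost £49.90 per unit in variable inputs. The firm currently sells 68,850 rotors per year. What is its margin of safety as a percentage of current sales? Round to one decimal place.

41.7%

Each unit contributes £67.79 − £49.90 = £17.89. Break-even units = £717,800 ÷ £17.89 = 40,122.97; break-even revenue = 40,122.97 × £67.79 = £2,719,936.39.
Actual sales revenue = 68,850 × £67.79 = £4,667,341.50.
Margin of safety = (£4,667,341.50 − £2,719,936.39) ÷ £4,667,341.50 = 41.7%.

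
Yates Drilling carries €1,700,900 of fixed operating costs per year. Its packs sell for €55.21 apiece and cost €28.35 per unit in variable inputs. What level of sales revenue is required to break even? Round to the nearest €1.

€3,496,154

CM per unit = €55.21 − €28.35 = €26.86; CM ratio = €26.86 / €55.21 = 0.4865.
Break-even sales = FC ÷ CM ratio = €1,700,900 × €55.21 / €26.86 = €3,496,154.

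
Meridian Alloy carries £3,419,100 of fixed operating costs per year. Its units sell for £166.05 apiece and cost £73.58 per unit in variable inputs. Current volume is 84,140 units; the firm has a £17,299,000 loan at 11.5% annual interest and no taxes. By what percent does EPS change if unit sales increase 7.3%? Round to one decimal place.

+23.9%

Contribution at this volume is 84,140 × £92.47 = £7,780,425.80.
Operating income = contribution − fixed costs = £7,780,425.80 − £3,419,100 = £4,361,325.80.
After interest of £1,989,385.00, pre-tax earnings = £2,371,940.80.
DCL = total CM / (EBIT − I) = £7,780,425.80 / £2,371,940.80 = 3.2802.
EPS therefore changes by 3.2802 × (+7.3%) = +23.9%.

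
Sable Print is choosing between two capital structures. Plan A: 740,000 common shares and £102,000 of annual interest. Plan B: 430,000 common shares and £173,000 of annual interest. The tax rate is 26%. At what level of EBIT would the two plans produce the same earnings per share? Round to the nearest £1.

At indifference, (EBIT − 102,000)(1 − t)/740,000 = (EBIT − 173,000)(1 − t)/430,000.
The (1 − t) factor cancels: (EBIT − 102,000) × 430,000 = (EBIT − 173,000) × 740,000.
EBIT × (740,000 − 430,000) = 173,000 × 740,000 − 102,000 × 430,000 = 84,160,000,000, so EBIT = 84,160,000,000 ÷ 310,000 = 271,483.87.

£271,484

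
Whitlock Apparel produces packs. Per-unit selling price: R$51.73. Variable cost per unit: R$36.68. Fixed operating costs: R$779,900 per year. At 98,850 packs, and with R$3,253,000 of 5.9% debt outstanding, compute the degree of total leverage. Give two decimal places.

At 98,850 units, contribution = 98,850 × R$15.05 = R$1,487,692.50.
Subtracting fixed costs: EBIT = R$1,487,692.50 − R$779,900 = R$707,792.50. Interest = R$191,927.00.
DOL = R$1,487,692.50 ÷ R$707,792.50 = 2.1019; DFL = R$707,792.50 ÷ R$515,865.50 = 1.3720.
DCL = DOL × DFL = 2.1019 × 1.3720 = 2.8838.

2.88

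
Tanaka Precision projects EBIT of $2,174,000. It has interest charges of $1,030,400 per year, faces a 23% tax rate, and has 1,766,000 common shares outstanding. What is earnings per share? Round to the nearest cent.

Interest = $1,030,400.00, so EBT = $2,174,000 − $1,030,400.00 = $1,143,600.00.
After tax at 23%: net income = $1,143,600.00 × 0.77 = $880,572.00.
Per share: $880,572.00 / 1,766,000 shares = $0.50.

$0.50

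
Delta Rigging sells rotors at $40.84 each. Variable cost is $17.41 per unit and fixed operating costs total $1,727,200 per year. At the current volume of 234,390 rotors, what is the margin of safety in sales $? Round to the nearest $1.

$6,561,867

Contribution margin per unit = $40.84 − $17.41 = $23.43. Break-even units = $1,727,200 ÷ $23.43 = 73,717.46; break-even revenue = 73,717.46 × $40.84 = $3,010,620.91.
Actual sales revenue = 234,390 × $40.84 = $9,572,487.60.
Margin of safety = $9,572,487.60 − $3,010,620.91 = $6,561,867.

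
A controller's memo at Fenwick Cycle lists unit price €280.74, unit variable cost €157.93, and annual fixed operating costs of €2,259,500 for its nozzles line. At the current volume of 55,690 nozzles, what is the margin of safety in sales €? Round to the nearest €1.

Unit CM = price − variable cost = €280.74 − €157.93 = €122.81. Break-even units = €2,259,500 ÷ €122.81 = 18,398.34; break-even revenue = 18,398.34 × €280.74 = €5,165,149.66.
Actual sales revenue = 55,690 × €280.74 = €15,634,410.60.
Margin of safety = €15,634,410.60 − €5,165,149.66 = €10,469,261.

€10,469,261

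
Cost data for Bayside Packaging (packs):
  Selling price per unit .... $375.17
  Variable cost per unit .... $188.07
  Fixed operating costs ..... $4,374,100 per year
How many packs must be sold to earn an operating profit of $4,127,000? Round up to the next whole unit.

45,437 packs

Unit CM = price − variable cost = $375.17 − $188.07 = $187.10.
Need Q such that Q × $187.10 − $4,374,100 = $4,127,000, i.e. Q = $8,501,100 / $187.10 = 45,436.13 → 45,437.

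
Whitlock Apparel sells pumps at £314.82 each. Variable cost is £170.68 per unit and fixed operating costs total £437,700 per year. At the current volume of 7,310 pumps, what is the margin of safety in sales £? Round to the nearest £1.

£1,345,342

Unit CM = price − variable cost = £314.82 − £170.68 = £144.14. Break-even units = £437,700 ÷ £144.14 = 3,036.63; break-even revenue = 3,036.63 × £314.82 = £955,992.19.
Actual sales revenue = 7,310 × £314.82 = £2,301,334.20.
Margin of safety = £2,301,334.20 − £955,992.19 = £1,345,342.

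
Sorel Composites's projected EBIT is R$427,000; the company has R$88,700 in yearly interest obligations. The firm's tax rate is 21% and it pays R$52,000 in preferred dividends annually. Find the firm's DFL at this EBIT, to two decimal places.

1.57

Interest = R$88,700.00.
Pre-tax preferred-dividend burden = R$52,000 ÷ (1 − 0.21) = R$65,822.78.
DFL = EBIT ÷ [EBIT − I − D_p/(1−t)] = R$427,000 ÷ [R$427,000 − R$88,700.00 − R$65,822.78] = R$427,000 ÷ R$272,477.22 = 1.5671.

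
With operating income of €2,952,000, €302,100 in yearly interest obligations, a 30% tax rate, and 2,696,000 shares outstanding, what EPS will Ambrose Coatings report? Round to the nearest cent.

Pre-tax income = €2,952,000 − €302,100.00 = €2,649,900.00.
After tax at 30%: net income = €2,649,900.00 × 0.70 = €1,854,930.00.
EPS = €1,854,930.00 ÷ 2,696,000 = €0.69.

€0.69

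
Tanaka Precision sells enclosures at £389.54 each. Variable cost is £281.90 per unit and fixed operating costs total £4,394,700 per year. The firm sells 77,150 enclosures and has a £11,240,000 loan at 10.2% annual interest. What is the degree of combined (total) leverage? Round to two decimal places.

Contribution at this volume is 77,150 × £107.64 = £8,304,426.00.
Operating income = contribution − fixed costs = £8,304,426.00 − £4,394,700 = £3,909,726.00. Interest = £1,146,480.00, so EBIT − I = £2,763,246.00.
DCL = contribution ÷ (EBIT − I) = £8,304,426.00 ÷ £2,763,246.00 = 3.0053.

3.01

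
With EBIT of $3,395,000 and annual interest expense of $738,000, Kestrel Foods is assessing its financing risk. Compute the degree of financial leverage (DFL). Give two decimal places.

Annual interest charges come to $738,000.00.
DFL = EBIT ÷ (EBIT − I) = $3,395,000 ÷ ($3,395,000 − $738,000.00) = $3,395,000 ÷ $2,657,000.00 = 1.2778.

1.28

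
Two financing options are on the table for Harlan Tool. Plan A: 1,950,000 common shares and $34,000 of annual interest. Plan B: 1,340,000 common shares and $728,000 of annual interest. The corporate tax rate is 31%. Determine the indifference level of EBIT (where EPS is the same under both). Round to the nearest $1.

At indifference, (EBIT − 34,000)(1 − t)/1,950,000 = (EBIT − 728,000)(1 − t)/1,340,000.
Cancelling (1 − t) and cross-multiplying: 1,340,000·(EBIT − 34,000) = 1,950,000·(EBIT − 728,000).
EBIT × (1,950,000 − 1,340,000) = 728,000 × 1,950,000 − 34,000 × 1,340,000 = 1,374,040,000,000, so EBIT = 1,374,040,000,000 ÷ 610,000 = 2,252,524.59.

$2,252,525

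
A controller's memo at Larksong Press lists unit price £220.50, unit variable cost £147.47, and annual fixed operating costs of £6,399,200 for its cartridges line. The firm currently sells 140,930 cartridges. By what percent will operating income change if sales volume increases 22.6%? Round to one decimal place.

+59.8%

Contribution at this volume is 140,930 × £73.03 = £10,292,117.90.
Subtracting fixed costs: EBIT = £10,292,117.90 − £6,399,200 = £3,892,917.90.
DOL = contribution ÷ EBIT = £10,292,117.90 ÷ £3,892,917.90 = 2.6438.
So EBIT moves 2.6438 × (+22.6%) = +59.8%.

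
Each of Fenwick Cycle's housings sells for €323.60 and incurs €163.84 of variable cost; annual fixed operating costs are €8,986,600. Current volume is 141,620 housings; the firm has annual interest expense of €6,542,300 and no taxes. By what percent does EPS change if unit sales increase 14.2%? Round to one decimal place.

+45.3%

Total contribution margin = 141,620 × €159.76 = €22,625,211.20.
Subtracting fixed costs: EBIT = €22,625,211.20 − €8,986,600 = €13,638,611.20.
Interest = €6,542,300.00, so EBIT − I = €7,096,311.20.
DCL = total CM / (EBIT − I) = €22,625,211.20 / €7,096,311.20 = 3.1883.
EPS therefore changes by 3.1883 × (+14.2%) = +45.3%.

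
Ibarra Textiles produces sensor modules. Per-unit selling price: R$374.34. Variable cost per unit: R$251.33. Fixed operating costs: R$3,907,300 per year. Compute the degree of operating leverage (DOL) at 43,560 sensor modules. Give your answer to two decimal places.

Contribution at this volume is 43,560 × R$123.01 = R$5,358,315.60.
Subtracting fixed costs: EBIT = R$5,358,315.60 − R$3,907,300 = R$1,451,015.60.
DOL = contribution ÷ EBIT = R$5,358,315.60 ÷ R$1,451,015.60 = 3.6928.

3.69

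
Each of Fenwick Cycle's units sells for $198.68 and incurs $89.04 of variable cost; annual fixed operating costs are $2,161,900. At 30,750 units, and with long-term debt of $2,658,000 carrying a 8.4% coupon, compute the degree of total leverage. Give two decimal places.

Contribution at this volume is 30,750 × $109.64 = $3,371,430.00.
EBIT = $3,371,430.00 − $2,161,900 = $1,209,530.00. Interest = $223,272.00, so EBIT − I = $986,258.00.
Degree of total leverage = total CM / (EBIT − interest) = $3,371,430.00 / $986,258.00 = 3.4184.

3.42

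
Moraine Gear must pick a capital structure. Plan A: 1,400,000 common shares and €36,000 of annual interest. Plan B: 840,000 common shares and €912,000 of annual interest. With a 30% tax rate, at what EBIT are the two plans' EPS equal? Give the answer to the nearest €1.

At indifference, (EBIT − 36,000)(1 − t)/1,400,000 = (EBIT − 912,000)(1 − t)/840,000.
Cancelling (1 − t) and cross-multiplying: 840,000·(EBIT − 36,000) = 1,400,000·(EBIT − 912,000).
EBIT × (1,400,000 − 840,000) = 912,000 × 1,400,000 − 36,000 × 840,000 = 1,246,560,000,000, so EBIT = 1,246,560,000,000 ÷ 560,000 = 2,226,000.00.

€2,226,000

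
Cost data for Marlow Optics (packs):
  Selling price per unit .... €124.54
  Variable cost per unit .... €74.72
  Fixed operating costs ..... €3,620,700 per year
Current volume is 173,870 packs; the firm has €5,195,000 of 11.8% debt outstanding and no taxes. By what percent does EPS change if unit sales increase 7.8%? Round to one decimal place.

+15.3%

Contribution at this volume is 173,870 × €49.82 = €8,662,203.40.
Subtracting fixed costs: EBIT = €8,662,203.40 − €3,620,700 = €5,041,503.40.
After interest of €613,010.00, pre-tax earnings = €4,428,493.40.
DCL = total CM / (EBIT − I) = €8,662,203.40 / €4,428,493.40 = 1.9560.
EPS therefore changes by 1.9560 × (+7.8%) = +15.3%.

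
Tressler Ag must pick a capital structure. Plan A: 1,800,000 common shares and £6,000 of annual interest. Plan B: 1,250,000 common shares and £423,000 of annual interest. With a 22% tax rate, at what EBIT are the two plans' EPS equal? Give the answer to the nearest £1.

£1,370,727

Set EPS_A = EPS_B: (EBIT − £6,000)(1 − 0.22) ÷ 1,800,000 = (EBIT − £423,000)(1 − 0.22) ÷ 1,250,000.
Cancelling (1 − t) and cross-multiplying: 1,250,000·(EBIT − 6,000) = 1,800,000·(EBIT − 423,000).
Solving, EBIT = (423,000·1,800,000 − 6,000·1,250,000) / (1,800,000 − 1,250,000) = 753,900,000,000 / 550,000 = 1,370,727.27.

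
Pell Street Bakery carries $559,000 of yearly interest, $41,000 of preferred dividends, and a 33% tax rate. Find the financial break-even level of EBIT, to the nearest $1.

Grossing the preferred dividend up to pre-tax terms: $41,000 / (1 − 0.33) = $61,194.03.
EPS = 0 when EBIT covers interest plus the pre-tax preferred burden: $559,000 + $61,194.03 = $620,194.03.

$620,194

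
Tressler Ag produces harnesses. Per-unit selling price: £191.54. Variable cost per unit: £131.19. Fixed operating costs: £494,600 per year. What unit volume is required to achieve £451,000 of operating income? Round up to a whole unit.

15,669 harnesses

Each unit contributes £191.54 − £131.19 = £60.35.
Required volume = (fixed costs + target profit) ÷ CM = (£494,600 + £451,000) ÷ £60.35 = 15,668.60, so 15,669 harnesses.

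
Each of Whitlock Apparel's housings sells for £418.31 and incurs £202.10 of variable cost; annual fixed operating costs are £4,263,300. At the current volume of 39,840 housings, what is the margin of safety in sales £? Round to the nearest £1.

£8,417,096

Unit CM = price − variable cost = £418.31 − £202.10 = £216.21. Break-even units = £4,263,300 ÷ £216.21 = 19,718.33; break-even revenue = 19,718.33 × £418.31 = £8,248,374.37.
Current sales = 39,840 × £418.31 = £16,665,470.40.
Margin of safety = £16,665,470.40 − £8,248,374.37 = £8,417,096.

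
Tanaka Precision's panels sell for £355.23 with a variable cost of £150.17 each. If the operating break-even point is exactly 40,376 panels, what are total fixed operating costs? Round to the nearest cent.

£8,279,502.56

Each unit contributes £355.23 − £150.17 = £205.06.
Since BE = FC / CM, FC = 40,376 × £205.06 = £8,279,502.56.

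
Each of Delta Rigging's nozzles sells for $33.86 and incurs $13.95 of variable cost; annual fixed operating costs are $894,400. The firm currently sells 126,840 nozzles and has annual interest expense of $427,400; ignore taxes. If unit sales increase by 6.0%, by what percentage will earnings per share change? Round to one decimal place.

Contribution at this volume is 126,840 × $19.91 = $2,525,384.40.
Subtracting fixed costs: EBIT = $2,525,384.40 − $894,400 = $1,630,984.40.
Interest = $427,400.00, so EBIT − I = $1,203,584.40.
Degree of combined leverage = contribution ÷ (EBIT − I) = $2,525,384.40 ÷ $1,203,584.40 = 2.0982.
EPS therefore changes by 2.0982 × (+6.0%) = +12.6%.

+12.6%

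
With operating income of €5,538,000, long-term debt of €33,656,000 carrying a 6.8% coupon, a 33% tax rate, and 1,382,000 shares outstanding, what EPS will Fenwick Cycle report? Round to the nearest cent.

€1.58

Interest = €2,288,608.00, so EBT = €5,538,000 − €2,288,608.00 = €3,249,392.00.
Net income = €3,249,392.00 × (1 − 0.33) = €2,177,092.64.
Per share: €2,177,092.64 / 1,382,000 shares = €1.58.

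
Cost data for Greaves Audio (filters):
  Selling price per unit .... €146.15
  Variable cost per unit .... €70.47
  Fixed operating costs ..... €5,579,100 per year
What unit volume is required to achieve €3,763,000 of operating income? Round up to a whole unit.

Each unit contributes €146.15 − €70.47 = €75.68.
Units = (FC + target) / CM = (€5,579,100 + €3,763,000) / €75.68 = 123,442.12, so 123,443 filters.

123,443 filters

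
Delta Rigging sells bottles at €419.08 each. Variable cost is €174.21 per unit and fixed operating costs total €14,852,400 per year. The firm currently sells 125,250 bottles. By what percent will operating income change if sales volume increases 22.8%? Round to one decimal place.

Total contribution margin = 125,250 × €244.87 = €30,669,967.50.
Operating income = contribution − fixed costs = €30,669,967.50 − €14,852,400 = €15,817,567.50.
DOL = contribution ÷ EBIT = €30,669,967.50 ÷ €15,817,567.50 = 1.9390.
So EBIT moves 1.9390 × (+22.8%) = +44.2%.

+44.2%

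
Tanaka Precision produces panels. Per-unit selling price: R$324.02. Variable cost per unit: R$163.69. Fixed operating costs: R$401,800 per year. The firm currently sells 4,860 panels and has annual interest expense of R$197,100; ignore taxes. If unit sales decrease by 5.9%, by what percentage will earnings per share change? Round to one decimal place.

-25.5%

Contribution at this volume is 4,860 × R$160.33 = R$779,203.80.
Operating income = contribution − fixed costs = R$779,203.80 − R$401,800 = R$377,403.80.
Interest = R$197,100.00, so EBIT − I = R$180,303.80.
Degree of combined leverage = contribution ÷ (EBIT − I) = R$779,203.80 ÷ R$180,303.80 = 4.3216.
EPS therefore changes by 4.3216 × (-5.9%) = -25.5%.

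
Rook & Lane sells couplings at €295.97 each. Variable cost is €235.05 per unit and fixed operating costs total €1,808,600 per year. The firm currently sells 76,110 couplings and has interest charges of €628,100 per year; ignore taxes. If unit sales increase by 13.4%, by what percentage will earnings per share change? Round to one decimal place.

At 76,110 units, contribution = 76,110 × €60.92 = €4,636,621.20.
Subtracting fixed costs: EBIT = €4,636,621.20 − €1,808,600 = €2,828,021.20.
After interest of €628,100.00, pre-tax earnings = €2,199,921.20.
Degree of combined leverage = contribution ÷ (EBIT − I) = €4,636,621.20 ÷ €2,199,921.20 = 2.1076.
%ΔEPS = DCL × %ΔSales = 2.1076 × +13.4% = +28.2%.

+28.2%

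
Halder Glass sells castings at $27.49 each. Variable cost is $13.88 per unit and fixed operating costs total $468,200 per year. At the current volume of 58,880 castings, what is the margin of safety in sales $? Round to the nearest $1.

Contribution margin per unit = $27.49 − $13.88 = $13.61. Break-even units = $468,200 ÷ $13.61 = 34,401.18; break-even revenue = 34,401.18 × $27.49 = $945,688.32.
Actual sales revenue = 58,880 × $27.49 = $1,618,611.20.
Margin of safety = $1,618,611.20 − $945,688.32 = $672,923.

$672,923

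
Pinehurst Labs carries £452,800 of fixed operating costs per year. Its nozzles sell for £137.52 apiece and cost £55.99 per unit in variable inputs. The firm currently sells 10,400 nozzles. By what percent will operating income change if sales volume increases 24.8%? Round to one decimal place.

+53.2%

At 10,400 units, contribution = 10,400 × £81.53 = £847,912.00.
Operating income = contribution − fixed costs = £847,912.00 − £452,800 = £395,112.00.
So DOL = total CM / EBIT = £847,912.00 / £395,112.00 = 2.1460.
Operating income changes by 2.1460 × +24.8% = +53.2%.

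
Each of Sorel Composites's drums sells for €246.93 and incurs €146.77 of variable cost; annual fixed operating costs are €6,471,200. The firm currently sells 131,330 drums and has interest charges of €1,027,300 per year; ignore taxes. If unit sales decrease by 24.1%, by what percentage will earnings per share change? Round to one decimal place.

-56.1%

Contribution at this volume is 131,330 × €100.16 = €13,154,012.80.
Operating income = contribution − fixed costs = €13,154,012.80 − €6,471,200 = €6,682,812.80.
Interest = €1,027,300.00, so EBIT − I = €5,655,512.80.
Degree of combined leverage = contribution ÷ (EBIT − I) = €13,154,012.80 ÷ €5,655,512.80 = 2.3259.
EPS therefore changes by 2.3259 × (-24.1%) = -56.1%.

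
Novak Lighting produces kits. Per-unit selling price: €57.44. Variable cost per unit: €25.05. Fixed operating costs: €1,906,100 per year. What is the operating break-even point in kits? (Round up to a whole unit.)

58,849 kits

Contribution margin per unit = €57.44 − €25.05 = €32.39.
Break-even Q = €1,906,100 / €32.39 = 58,848.41 → 58,849 kits.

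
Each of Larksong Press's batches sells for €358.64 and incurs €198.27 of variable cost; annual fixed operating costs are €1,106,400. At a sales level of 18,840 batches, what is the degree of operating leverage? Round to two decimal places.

1.58

At 18,840 units, contribution = 18,840 × €160.37 = €3,021,370.80.
Subtracting fixed costs: EBIT = €3,021,370.80 − €1,106,400 = €1,914,970.80.
Degree of operating leverage = €3,021,370.80 / €1,914,970.80 = 1.5778.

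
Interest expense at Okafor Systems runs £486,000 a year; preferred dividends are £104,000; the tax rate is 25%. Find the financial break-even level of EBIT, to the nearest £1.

Preferred dividends are paid after tax, so their pre-tax equivalent is £104,000 ÷ (1 − 0.25) = £138,666.67.
Financial break-even EBIT = interest + D_p ÷ (1 − t) = £486,000 + £138,666.67 = £624,666.67.

£624,667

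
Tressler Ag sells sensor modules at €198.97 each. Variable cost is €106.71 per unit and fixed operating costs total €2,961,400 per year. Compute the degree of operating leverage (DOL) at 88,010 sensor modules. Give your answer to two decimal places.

At 88,010 units, contribution = 88,010 × €92.26 = €8,119,802.60.
Operating income = contribution − fixed costs = €8,119,802.60 − €2,961,400 = €5,158,402.60.
So DOL = total CM / EBIT = €8,119,802.60 / €5,158,402.60 = 1.5741.

1.57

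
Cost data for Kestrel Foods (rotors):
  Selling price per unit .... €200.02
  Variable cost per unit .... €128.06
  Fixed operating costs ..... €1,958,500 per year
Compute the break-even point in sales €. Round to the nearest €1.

Contribution margin per unit = €200.02 − €128.06 = €71.96, a CM ratio of €71.96 ÷ €200.02 = 0.3598.
Break-even sales = FC ÷ CM ratio = €1,958,500 × €200.02 / €71.96 = €5,443,846.

€5,443,846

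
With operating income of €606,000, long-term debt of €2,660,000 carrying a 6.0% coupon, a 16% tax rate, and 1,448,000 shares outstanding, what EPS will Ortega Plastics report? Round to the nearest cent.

€0.26

Pre-tax income = €606,000 − €159,600.00 = €446,400.00.
After tax at 16%: net income = €446,400.00 × 0.84 = €374,976.00.
EPS = €374,976.00 ÷ 1,448,000 = €0.26.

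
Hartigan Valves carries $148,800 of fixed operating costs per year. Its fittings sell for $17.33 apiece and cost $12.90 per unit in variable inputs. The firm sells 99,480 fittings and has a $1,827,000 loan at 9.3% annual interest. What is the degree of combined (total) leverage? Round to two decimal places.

3.61

Total contribution margin = 99,480 × $4.43 = $440,696.40.
Subtracting fixed costs: EBIT = $440,696.40 − $148,800 = $291,896.40. Interest = $169,911.00, so EBIT − I = $121,985.40.
Degree of total leverage = total CM / (EBIT − interest) = $440,696.40 / $121,985.40 = 3.6127.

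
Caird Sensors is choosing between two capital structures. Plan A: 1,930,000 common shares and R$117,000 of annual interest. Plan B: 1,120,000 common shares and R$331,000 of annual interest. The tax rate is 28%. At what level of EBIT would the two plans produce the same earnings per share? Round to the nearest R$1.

R$626,901

Set EPS_A = EPS_B: (EBIT − R$117,000)(1 − 0.28) ÷ 1,930,000 = (EBIT − R$331,000)(1 − 0.28) ÷ 1,120,000.
Cancelling (1 − t) and cross-multiplying: 1,120,000·(EBIT − 117,000) = 1,930,000·(EBIT − 331,000).
Solving, EBIT = (331,000·1,930,000 − 117,000·1,120,000) / (1,930,000 − 1,120,000) = 507,790,000,000 / 810,000 = 626,901.23.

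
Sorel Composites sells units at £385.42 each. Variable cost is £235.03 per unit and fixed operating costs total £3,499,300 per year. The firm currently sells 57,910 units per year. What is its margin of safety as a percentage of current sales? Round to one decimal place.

59.8%

Contribution margin per unit = £385.42 − £235.03 = £150.39. Break-even units = £3,499,300 ÷ £150.39 = 23,268.17; break-even revenue = 23,268.17 × £385.42 = £8,968,017.86.
Actual sales revenue = 57,910 × £385.42 = £22,319,672.20.
Margin of safety = (£22,319,672.20 − £8,968,017.86) ÷ £22,319,672.20 = 59.8%.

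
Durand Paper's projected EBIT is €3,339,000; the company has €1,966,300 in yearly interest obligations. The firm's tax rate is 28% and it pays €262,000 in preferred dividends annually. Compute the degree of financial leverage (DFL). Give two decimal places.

3.31

Annual interest charges come to €1,966,300.00.
Pre-tax preferred-dividend burden = €262,000 ÷ (1 − 0.28) = €363,888.89.
DFL = EBIT ÷ [EBIT − I − D_p/(1−t)] = €3,339,000 ÷ [€3,339,000 − €1,966,300.00 − €363,888.89] = €3,339,000 ÷ €1,008,811.11 = 3.3098.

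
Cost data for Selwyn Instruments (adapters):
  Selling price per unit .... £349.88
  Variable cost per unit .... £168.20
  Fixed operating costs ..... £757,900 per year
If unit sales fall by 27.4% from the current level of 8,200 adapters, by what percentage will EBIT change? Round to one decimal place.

-55.8%

At 8,200 units, contribution = 8,200 × £181.68 = £1,489,776.00.
EBIT = £1,489,776.00 − £757,900 = £731,876.00.
DOL = contribution ÷ EBIT = £1,489,776.00 ÷ £731,876.00 = 2.0356.
%ΔEBIT = DOL × %ΔSales = 2.0356 × -27.4% = -55.8%.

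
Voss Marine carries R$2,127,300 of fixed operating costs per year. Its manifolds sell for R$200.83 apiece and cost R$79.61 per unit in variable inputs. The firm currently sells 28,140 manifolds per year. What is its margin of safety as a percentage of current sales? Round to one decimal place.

Contribution margin per unit = R$200.83 − R$79.61 = R$121.22. Break-even units = R$2,127,300 ÷ R$121.22 = 17,549.08; break-even revenue = 17,549.08 × R$200.83 = R$3,524,382.60.
Actual sales revenue = 28,140 × R$200.83 = R$5,651,356.20.
Margin of safety = (R$5,651,356.20 − R$3,524,382.60) ÷ R$5,651,356.20 = 37.6%.

37.6%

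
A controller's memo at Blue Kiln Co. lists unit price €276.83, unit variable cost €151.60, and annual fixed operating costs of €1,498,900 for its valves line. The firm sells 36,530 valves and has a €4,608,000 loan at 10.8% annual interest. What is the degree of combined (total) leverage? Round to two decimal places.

Total contribution margin = 36,530 × €125.23 = €4,574,651.90.
EBIT = €4,574,651.90 − €1,498,900 = €3,075,751.90. Interest = €497,664.00, so EBIT − I = €2,578,087.90.
DCL = contribution ÷ (EBIT − I) = €4,574,651.90 ÷ €2,578,087.90 = 1.7744.

1.77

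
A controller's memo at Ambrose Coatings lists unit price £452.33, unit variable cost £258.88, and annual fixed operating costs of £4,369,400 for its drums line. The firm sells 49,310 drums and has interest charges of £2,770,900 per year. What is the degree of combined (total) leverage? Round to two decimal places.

3.98

At 49,310 units, contribution = 49,310 × £193.45 = £9,539,019.50.
Operating income = contribution − fixed costs = £9,539,019.50 − £4,369,400 = £5,169,619.50. Interest = £2,770,900.00.
DOL = £9,539,019.50 ÷ £5,169,619.50 = 1.8452; DFL = £5,169,619.50 ÷ £2,398,719.50 = 2.1552.
DCL = DOL × DFL = 1.8452 × 2.1552 = 3.9768.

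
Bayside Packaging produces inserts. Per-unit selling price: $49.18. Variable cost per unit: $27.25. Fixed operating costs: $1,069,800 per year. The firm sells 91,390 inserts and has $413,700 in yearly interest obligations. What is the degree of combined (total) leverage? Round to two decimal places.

3.85

At 91,390 units, contribution = 91,390 × $21.93 = $2,004,182.70.
EBIT = $2,004,182.70 − $1,069,800 = $934,382.70. Interest = $413,700.00, so EBIT − I = $520,682.70.
Degree of total leverage = total CM / (EBIT − interest) = $2,004,182.70 / $520,682.70 = 3.8491.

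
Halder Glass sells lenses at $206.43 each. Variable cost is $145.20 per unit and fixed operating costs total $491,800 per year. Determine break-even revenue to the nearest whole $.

CM per unit = $206.43 − $145.20 = $61.23; CM ratio = $61.23 / $206.43 = 0.2966.
Break-even revenue = fixed costs × price ÷ CM = $491,800 × $206.43 ÷ $61.23 = $1,658,048.

$1,658,048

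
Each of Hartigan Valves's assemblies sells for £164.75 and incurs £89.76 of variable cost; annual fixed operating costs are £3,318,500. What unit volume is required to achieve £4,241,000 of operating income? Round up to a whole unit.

100,807 assemblies

Unit CM = price − variable cost = £164.75 − £89.76 = £74.99.
Need Q such that Q × £74.99 − £3,318,500 = £4,241,000, i.e. Q = £7,559,500 / £74.99 = 100,806.77 → 100,807.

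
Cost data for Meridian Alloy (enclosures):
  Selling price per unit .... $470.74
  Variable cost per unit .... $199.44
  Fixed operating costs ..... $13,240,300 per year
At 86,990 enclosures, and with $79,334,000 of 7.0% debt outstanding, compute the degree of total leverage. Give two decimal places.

At 86,990 units, contribution = 86,990 × $271.30 = $23,600,387.00.
Subtracting fixed costs: EBIT = $23,600,387.00 − $13,240,300 = $10,360,087.00. Interest = $5,553,380.00.
DOL = $23,600,387.00 ÷ $10,360,087.00 = 2.2780; DFL = $10,360,087.00 ÷ $4,806,707.00 = 2.1553.
Combined leverage = 2.2780 × 2.1553 = 4.9098.

4.91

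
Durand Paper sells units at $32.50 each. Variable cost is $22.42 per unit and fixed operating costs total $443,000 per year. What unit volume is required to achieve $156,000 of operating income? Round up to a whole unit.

Contribution margin per unit = $32.50 − $22.42 = $10.08.
Need Q such that Q × $10.08 − $443,000 = $156,000, i.e. Q = $599,000 / $10.08 = 59,424.60 → 59,425.

59,425 units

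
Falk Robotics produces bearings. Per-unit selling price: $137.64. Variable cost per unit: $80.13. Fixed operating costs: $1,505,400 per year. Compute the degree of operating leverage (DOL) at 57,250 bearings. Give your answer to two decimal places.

1.84

Contribution at this volume is 57,250 × $57.51 = $3,292,447.50.
EBIT = $3,292,447.50 − $1,505,400 = $1,787,047.50.
DOL = contribution ÷ EBIT = $3,292,447.50 ÷ $1,787,047.50 = 1.8424.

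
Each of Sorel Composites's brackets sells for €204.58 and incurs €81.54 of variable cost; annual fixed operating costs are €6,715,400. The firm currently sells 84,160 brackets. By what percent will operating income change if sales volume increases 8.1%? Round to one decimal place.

+23.0%

Total contribution margin = 84,160 × €123.04 = €10,355,046.40.
Subtracting fixed costs: EBIT = €10,355,046.40 − €6,715,400 = €3,639,646.40.
Degree of operating leverage = €10,355,046.40 / €3,639,646.40 = 2.8451.
Operating income changes by 2.8451 × +8.1% = +23.0%.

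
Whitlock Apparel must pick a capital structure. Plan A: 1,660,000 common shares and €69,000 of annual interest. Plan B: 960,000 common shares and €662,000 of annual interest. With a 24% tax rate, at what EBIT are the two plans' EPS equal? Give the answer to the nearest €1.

€1,475,257

At indifference, (EBIT − 69,000)(1 − t)/1,660,000 = (EBIT − 662,000)(1 − t)/960,000.
Cancelling (1 − t) and cross-multiplying: 960,000·(EBIT − 69,000) = 1,660,000·(EBIT − 662,000).
Solving, EBIT = (662,000·1,660,000 − 69,000·960,000) / (1,660,000 − 960,000) = 1,032,680,000,000 / 700,000 = 1,475,257.14.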